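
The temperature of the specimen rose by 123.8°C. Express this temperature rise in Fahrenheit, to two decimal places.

An interval of 1°C corresponds to 1.8°F.
123.8 × 1.8 = 222.84.

222.84°F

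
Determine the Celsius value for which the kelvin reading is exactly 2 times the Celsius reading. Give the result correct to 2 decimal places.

273.15°C

Let C be the Celsius reading. The kelvin reading is K = 1·C + 273.15.
Require K = 2·C: 1·C + 273.15 = 2·C.
(-1)·C = -273.15  ⇒  C = 273.15.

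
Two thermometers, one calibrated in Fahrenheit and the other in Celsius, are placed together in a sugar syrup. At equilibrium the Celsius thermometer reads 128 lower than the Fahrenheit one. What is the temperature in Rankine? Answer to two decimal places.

Let x be the Fahrenheit reading; then the Celsius reading is 5/9·x - 17.7778.
(5/9·x - 17.7778) - x = -128  ⇒  (-4/9)·x = -110.222  ⇒  x = 248.0000°F.
In Celsius: (248 - 32) × 5/9 = 120.0000°C.
In Rankine: 120.0000 × 1.8 + 491.67 = 707.67°R.

707.67°R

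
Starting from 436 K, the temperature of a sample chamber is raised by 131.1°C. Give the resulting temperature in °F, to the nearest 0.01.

Initial temperature in Celsius: 436 - 273.15 = 162.8500°C.
Final Celsius temperature: 162.8500 + 131.1000 = 293.9500°C.
In Fahrenheit: 293.9500 × 1.8 + 32 = 561.11°F.

561.11°F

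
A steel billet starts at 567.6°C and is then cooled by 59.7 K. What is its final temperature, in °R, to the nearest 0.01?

1405.89°R

The 59.7 K change is an interval; Kelvin and Celsius degrees are the same size, so ΔC = -59.7°C.
Final Celsius temperature: 567.6000 - 59.7000 = 507.9000°C.
In Rankine: 507.9000 × 1.8 + 491.67 = 1405.89°R.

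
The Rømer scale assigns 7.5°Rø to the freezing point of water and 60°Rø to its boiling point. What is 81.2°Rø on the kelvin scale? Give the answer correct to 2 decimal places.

Linear interpolation between the fixed points: C = (81.2 - 7.5) × 100 / (60 - 7.5) = 140.3810°C.
Then 140.3810 + 273.15 = 413.53 K.

413.53 K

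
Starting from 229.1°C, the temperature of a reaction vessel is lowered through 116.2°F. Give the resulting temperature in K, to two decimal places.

437.69 K

The 116.2°F change is an interval, so only the factor 5/9 applies: -116.2 × 5/9 = -64.5556°C.
Final Celsius temperature: 229.1000 - 64.5556 = 164.5444°C.
In kelvin: 164.5444 + 273.15 = 437.69 K.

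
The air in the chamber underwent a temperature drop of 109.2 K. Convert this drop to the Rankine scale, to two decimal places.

196.56°R

Only the scale ratio 1.8 matters for a change in temperature.
109.2 × 1.8 = 196.56.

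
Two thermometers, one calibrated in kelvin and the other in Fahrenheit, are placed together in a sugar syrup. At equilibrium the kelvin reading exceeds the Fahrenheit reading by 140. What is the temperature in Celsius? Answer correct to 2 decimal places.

126.44°C

Let x be the kelvin reading; then the Fahrenheit reading is 1.8·x - 459.67.
(1.8·x - 459.67) - x = -140  ⇒  (0.8)·x = 319.67  ⇒  x = 399.5875 K.
In Celsius: 399.5875 - 273.15 = 126.44°C.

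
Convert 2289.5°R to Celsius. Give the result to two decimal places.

998.79°C

In Celsius: (2289.5 - 491.67) × 5/9 = 998.7944°C.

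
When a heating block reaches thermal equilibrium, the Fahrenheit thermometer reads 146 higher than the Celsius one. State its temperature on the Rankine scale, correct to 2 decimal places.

Let x be the Celsius reading; then the Fahrenheit reading is 1.8·x + 32.
(1.8·x + 32) - x = 146  ⇒  (0.8)·x = 114  ⇒  x = 142.5000°C.
In Rankine: 142.5000 × 1.8 + 491.67 = 748.17°R.

748.17°R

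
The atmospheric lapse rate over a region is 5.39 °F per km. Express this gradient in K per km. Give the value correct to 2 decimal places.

Since only a temperature interval is involved, the additive offset between the scales drops out.
A change of 1°F is a change of 5/9 K, so 5.39 × 5/9 = 2.99.

2.99 K/km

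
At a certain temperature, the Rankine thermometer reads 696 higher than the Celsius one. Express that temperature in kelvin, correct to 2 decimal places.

Let x be the Celsius reading; then the Rankine reading is 1.8·x + 491.67.
(1.8·x + 491.67) - x = 696  ⇒  (0.8)·x = 204.33  ⇒  x = 255.4125°C.
In kelvin: 255.4125 + 273.15 = 528.56 K.

528.56 K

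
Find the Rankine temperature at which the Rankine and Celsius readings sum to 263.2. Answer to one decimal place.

Let R be the Rankine reading. The Celsius reading is C = 5/9·R - 273.15.
Require R + C = 263.2: (14/9)·R - 273.15 = 263.2.
R = (263.2 + 273.15) / (14/9) = 344.8.

344.8°R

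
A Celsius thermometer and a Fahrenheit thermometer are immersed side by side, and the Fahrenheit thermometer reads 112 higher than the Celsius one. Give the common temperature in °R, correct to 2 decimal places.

671.67°R

Let x be the Celsius reading; then the Fahrenheit reading is 1.8·x + 32.
(1.8·x + 32) - x = 112  ⇒  (0.8)·x = 80  ⇒  x = 100.0000°C.
In Rankine: 100.0000 × 1.8 + 491.67 = 671.67°R.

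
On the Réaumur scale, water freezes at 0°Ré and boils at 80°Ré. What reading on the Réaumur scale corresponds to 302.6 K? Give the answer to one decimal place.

First in Celsius: 302.6 - 273.15 = 29.4500°C.
Linearly onto the Réaumur scale: 0 + (29.4500 / 100) × (80 - 0) = 23.6°Ré.

23.6°Ré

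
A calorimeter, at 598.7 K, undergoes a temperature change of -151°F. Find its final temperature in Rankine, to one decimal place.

926.7°R

Initial temperature in Celsius: 598.7 - 273.15 = 325.5500°C.
The 151°F change is an interval, so only the factor 5/9 applies: -151 × 5/9 = -83.8889°C.
Final Celsius temperature: 325.5500 - 83.8889 = 241.6611°C.
In Rankine: 241.6611 × 1.8 + 491.67 = 926.7°R.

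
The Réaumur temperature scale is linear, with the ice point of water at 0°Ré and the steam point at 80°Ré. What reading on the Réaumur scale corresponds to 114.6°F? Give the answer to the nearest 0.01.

36.71°Ré

First in Celsius: (114.6 - 32) × 5/9 = 45.8889°C.
Linearly onto the Réaumur scale: 0 + (45.8889 / 100) × (80 - 0) = 36.71°Ré.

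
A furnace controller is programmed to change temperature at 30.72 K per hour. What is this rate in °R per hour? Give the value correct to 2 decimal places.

The quantity depends on a temperature interval, so only the ratio of degree sizes applies; the offset between the scales is irrelevant.
A change of 1 K is a change of 1.8°R, so 30.72 × 1.8 = 55.30.

55.30 °R/hour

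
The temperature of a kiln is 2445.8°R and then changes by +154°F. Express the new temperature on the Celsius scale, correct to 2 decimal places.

1171.18°C

Initial temperature in Celsius: (2445.8 - 491.67) × 5/9 = 1085.6278°C.
The 154°F change is an interval, so only the factor 5/9 applies: +154 × 5/9 = +85.5556°C.
Final Celsius temperature: 1085.6278 + 85.5556 = 1171.1833°C.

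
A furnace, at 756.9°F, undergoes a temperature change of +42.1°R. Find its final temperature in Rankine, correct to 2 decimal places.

Initial temperature in Celsius: (756.9 - 32) × 5/9 = 402.7222°C.
The 42.1°R change is an interval, so only the factor 5/9 applies: +42.1 × 5/9 = +23.3889°C.
Final Celsius temperature: 402.7222 + 23.3889 = 426.1111°C.
In Rankine: 426.1111 × 1.8 + 491.67 = 1258.67°R.

1258.67°R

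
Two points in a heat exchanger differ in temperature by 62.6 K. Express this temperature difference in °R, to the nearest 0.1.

112.7°R

An interval of 1 K corresponds to 1.8°R.
62.6 × 1.8 = 112.7.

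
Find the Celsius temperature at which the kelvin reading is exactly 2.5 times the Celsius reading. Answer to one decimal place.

182.1°C

Let C be the Celsius reading. The kelvin reading is K = 1·C + 273.15.
Require K = 2.5·C: 1·C + 273.15 = 2.5·C.
(-1.5)·C = -273.15  ⇒  C = 182.1.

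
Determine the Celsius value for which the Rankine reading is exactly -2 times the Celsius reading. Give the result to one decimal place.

-129.4°C

Let C be the Celsius reading. The Rankine reading is R = 1.8·C + 491.67.
Require R = -2·C: 1.8·C + 491.67 = -2·C.
(3.8)·C = -491.67  ⇒  C = -129.4.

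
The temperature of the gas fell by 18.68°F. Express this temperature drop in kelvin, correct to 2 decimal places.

Only the scale ratio 5/9 matters for a change in temperature.
18.68 × 5/9 = 10.38.

10.38 K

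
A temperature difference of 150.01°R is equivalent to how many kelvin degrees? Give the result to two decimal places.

83.34 K

Only the scale ratio 5/9 matters for a change in temperature.
150.01 × 5/9 = 83.34.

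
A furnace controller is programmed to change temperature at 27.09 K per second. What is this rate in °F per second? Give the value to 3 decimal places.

Since only a temperature interval is involved, the additive offset between the scales drops out.
A change of 1 K is a change of 1.8°F, so 27.09 × 1.8 = 48.762.

48.762 °F/second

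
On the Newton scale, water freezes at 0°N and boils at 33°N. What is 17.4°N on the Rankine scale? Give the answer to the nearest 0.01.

586.58°R

Linear interpolation between the fixed points: C = (17.4 - 0) × 100 / (33 - 0) = 52.7273°C.
Then 52.7273 × 1.8 + 491.67 = 586.58°R.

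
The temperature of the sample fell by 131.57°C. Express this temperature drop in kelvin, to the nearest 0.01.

Celsius and kelvin degrees are the same size, so the interval is unchanged: 131.57.

131.57 K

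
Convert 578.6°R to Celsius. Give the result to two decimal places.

In Celsius: (578.6 - 491.67) × 5/9 = 48.2944°C.

48.29°C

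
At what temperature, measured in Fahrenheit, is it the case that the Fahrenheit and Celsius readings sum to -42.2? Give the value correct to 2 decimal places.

Let F be the Fahrenheit reading. The Celsius reading is C = 5/9·F - 17.7778.
Require F + C = -42.2: (14/9)·F - 17.7778 = -42.2.
F = (-42.2 + 17.7778) / (14/9) = -15.70.

-15.70°F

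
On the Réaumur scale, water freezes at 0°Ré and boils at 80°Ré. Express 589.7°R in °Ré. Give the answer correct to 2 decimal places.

First in Celsius: (589.7 - 491.67) × 5/9 = 54.4611°C.
Linearly onto the Réaumur scale: 0 + (54.4611 / 100) × (80 - 0) = 43.57°Ré.

43.57°Ré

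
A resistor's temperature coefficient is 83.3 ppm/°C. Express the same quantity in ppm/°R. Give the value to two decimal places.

Since only a temperature interval is involved, the additive offset between the scales drops out.
A change of 1°R is a change of 5/9°C, so per °R the value is 83.3 × 5/9 = 46.28.

46.28 ppm/°R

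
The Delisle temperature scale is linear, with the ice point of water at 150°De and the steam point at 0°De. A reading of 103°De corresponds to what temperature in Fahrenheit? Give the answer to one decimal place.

Linear interpolation between the fixed points: C = (103 - 150) × 100 / (0 - 150) = 31.3333°C.
Then 31.3333 × 1.8 + 32 = 88.4°F.

88.4°F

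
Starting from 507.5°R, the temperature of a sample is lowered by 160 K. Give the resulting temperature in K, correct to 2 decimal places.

121.94 K

Initial temperature in Celsius: (507.5 - 491.67) × 5/9 = 8.7944°C.
The 160 K change is an interval; Kelvin and Celsius degrees are the same size, so ΔC = -160°C.
Final Celsius temperature: 8.7944 - 160.0000 = -151.2056°C.
In kelvin: -151.2056 + 273.15 = 121.94 K.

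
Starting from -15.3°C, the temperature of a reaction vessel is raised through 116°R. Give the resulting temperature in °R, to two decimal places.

The 116°R change is an interval, so only the factor 5/9 applies: +116 × 5/9 = +64.4444°C.
Final Celsius temperature: -15.3000 + 64.4444 = 49.1444°C.
In Rankine: 49.1444 × 1.8 + 491.67 = 580.13°R.

580.13°R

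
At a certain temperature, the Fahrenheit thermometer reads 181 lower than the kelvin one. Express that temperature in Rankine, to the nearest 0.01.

627.01°R

Let x be the kelvin reading; then the Fahrenheit reading is 1.8·x - 459.67.
(1.8·x - 459.67) - x = -181  ⇒  (0.8)·x = 278.67  ⇒  x = 348.3375 K.
In Celsius: 348.3375 - 273.15 = 75.1875°C.
In Rankine: 75.1875 × 1.8 + 491.67 = 627.01°R.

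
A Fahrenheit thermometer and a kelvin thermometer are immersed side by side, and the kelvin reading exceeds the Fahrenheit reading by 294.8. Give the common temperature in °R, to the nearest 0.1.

Let x be the Fahrenheit reading; then the kelvin reading is 5/9·x + 255.372.
(5/9·x + 255.372) - x = 294.8  ⇒  (-4/9)·x = 39.4278  ⇒  x = -88.7125°F.
In Celsius: (-88.7125 - 32) × 5/9 = -67.0625°C.
In Rankine: -67.0625 × 1.8 + 491.67 = 371.0°R.

371.0°R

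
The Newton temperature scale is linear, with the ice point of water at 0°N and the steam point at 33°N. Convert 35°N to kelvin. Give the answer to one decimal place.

Linear interpolation between the fixed points: C = (35 - 0) × 100 / (33 - 0) = 106.0606°C.
Then 106.0606 + 273.15 = 379.2 K.

379.2 K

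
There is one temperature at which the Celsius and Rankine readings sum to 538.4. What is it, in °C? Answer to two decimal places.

16.69°C

Let C be the Celsius reading. The Rankine reading is R = 1.8·C + 491.67.
Require C + R = 538.4: (2.8)·C + 491.67 = 538.4.
C = (538.4 - 491.67) / (2.8) = 16.69.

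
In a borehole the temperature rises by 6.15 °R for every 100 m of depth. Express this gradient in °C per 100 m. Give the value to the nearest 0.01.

3.42 °C/100 m

Since only a temperature interval is involved, the additive offset between the scales drops out.
A change of 1°R is a change of 5/9°C, so 6.15 × 5/9 = 3.42.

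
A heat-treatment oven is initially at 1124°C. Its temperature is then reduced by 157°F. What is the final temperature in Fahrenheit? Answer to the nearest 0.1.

The 157°F change is an interval, so only the factor 5/9 applies: -157 × 5/9 = -87.2222°C.
Final Celsius temperature: 1124.0000 - 87.2222 = 1036.7778°C.
In Fahrenheit: 1036.7778 × 1.8 + 32 = 1898.2°F.

1898.2°F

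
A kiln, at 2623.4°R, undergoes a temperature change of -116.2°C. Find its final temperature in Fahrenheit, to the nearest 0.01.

Initial temperature in Celsius: (2623.4 - 491.67) × 5/9 = 1184.2944°C.
Final Celsius temperature: 1184.2944 - 116.2000 = 1068.0944°C.
In Fahrenheit: 1068.0944 × 1.8 + 32 = 1954.57°F.

1954.57°F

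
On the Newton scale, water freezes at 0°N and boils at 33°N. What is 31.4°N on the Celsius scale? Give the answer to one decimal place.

Linear interpolation between the fixed points: C = (31.4 - 0) × 100 / (33 - 0) = 95.1515°C.

95.2°C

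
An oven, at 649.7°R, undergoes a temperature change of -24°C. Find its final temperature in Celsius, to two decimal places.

Initial temperature in Celsius: (649.7 - 491.67) × 5/9 = 87.7944°C.
Final Celsius temperature: 87.7944 - 24.0000 = 63.7944°C.

63.79°C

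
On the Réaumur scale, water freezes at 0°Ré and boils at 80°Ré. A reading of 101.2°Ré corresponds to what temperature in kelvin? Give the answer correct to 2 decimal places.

Linear interpolation between the fixed points: C = (101.2 - 0) × 100 / (80 - 0) = 126.5000°C.
Then 126.5000 + 273.15 = 399.65 K.

399.65 K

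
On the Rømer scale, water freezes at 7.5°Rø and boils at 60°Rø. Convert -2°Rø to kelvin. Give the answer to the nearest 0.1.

Linear interpolation between the fixed points: C = (-2 - 7.5) × 100 / (60 - 7.5) = -18.0952°C.
Then -18.0952 + 273.15 = 255.1 K.

255.1 K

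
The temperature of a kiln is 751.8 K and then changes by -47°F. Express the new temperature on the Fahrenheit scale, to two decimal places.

846.57°F

Initial temperature in Celsius: 751.8 - 273.15 = 478.6500°C.
The 47°F change is an interval, so only the factor 5/9 applies: -47 × 5/9 = -26.1111°C.
Final Celsius temperature: 478.6500 - 26.1111 = 452.5389°C.
In Fahrenheit: 452.5389 × 1.8 + 32 = 846.57°F.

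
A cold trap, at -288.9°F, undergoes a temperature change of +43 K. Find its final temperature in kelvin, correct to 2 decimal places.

Initial temperature in Celsius: (-288.9 - 32) × 5/9 = -178.2778°C.
The 43 K change is an interval; Kelvin and Celsius degrees are the same size, so ΔC = +43°C.
Final Celsius temperature: -178.2778 + 43.0000 = -135.2778°C.
In kelvin: -135.2778 + 273.15 = 137.87 K.

137.87 K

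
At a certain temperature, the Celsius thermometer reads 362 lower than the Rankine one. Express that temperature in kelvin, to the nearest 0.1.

111.1 K

Let x be the Rankine reading; then the Celsius reading is 5/9·x - 273.15.
(5/9·x - 273.15) - x = -362  ⇒  (-4/9)·x = -88.85  ⇒  x = 199.9125°R.
In Celsius: (199.9125 - 491.67) × 5/9 = -162.0875°C.
In kelvin: -162.0875 + 273.15 = 111.1 K.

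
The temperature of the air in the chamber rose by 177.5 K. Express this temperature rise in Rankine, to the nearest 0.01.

Only the scale ratio 1.8 matters for a change in temperature.
177.5 × 1.8 = 319.50.

319.50°R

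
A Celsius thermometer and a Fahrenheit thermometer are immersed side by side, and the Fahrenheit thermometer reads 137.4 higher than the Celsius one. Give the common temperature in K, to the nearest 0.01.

404.90 K

Let x be the Celsius reading; then the Fahrenheit reading is 1.8·x + 32.
(1.8·x + 32) - x = 137.4  ⇒  (0.8)·x = 105.4  ⇒  x = 131.7500°C.
In kelvin: 131.7500 + 273.15 = 404.90 K.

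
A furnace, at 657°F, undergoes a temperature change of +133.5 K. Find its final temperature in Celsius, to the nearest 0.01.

480.72°C

Initial temperature in Celsius: (657 - 32) × 5/9 = 347.2222°C.
The 133.5 K change is an interval; Kelvin and Celsius degrees are the same size, so ΔC = +133.5°C.
Final Celsius temperature: 347.2222 + 133.5000 = 480.7222°C.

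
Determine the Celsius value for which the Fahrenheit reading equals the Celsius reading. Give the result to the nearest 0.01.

Let C be the Celsius reading. The Fahrenheit reading is F = 1.8·C + 32.
Set F = C: 1.8·C + 32 = C.
(0.8)·C = -32  ⇒  C = -40.00.

-40.00°C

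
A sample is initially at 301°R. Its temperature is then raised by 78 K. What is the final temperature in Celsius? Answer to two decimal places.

-27.93°C

Initial temperature in Celsius: (301 - 491.67) × 5/9 = -105.9278°C.
The 78 K change is an interval; Kelvin and Celsius degrees are the same size, so ΔC = +78°C.
Final Celsius temperature: -105.9278 + 78.0000 = -27.9278°C.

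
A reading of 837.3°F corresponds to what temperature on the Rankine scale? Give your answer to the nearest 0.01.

1296.97°R

In Celsius: (837.3 - 32) × 5/9 = 447.3889°C.
In Rankine: 447.3889 × 1.8 + 491.67 = 1296.97°R.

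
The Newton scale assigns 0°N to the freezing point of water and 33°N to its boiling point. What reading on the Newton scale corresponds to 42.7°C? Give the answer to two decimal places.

14.09°N

Linearly onto the Newton scale: 0 + (42.7000 / 100) × (33 - 0) = 14.09°N.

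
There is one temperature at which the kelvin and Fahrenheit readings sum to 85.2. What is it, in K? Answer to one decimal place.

194.6 K

Let K be the kelvin reading. The Fahrenheit reading is F = 1.8·K - 459.67.
Require K + F = 85.2: (2.8)·K - 459.67 = 85.2.
K = (85.2 + 459.67) / (2.8) = 194.6.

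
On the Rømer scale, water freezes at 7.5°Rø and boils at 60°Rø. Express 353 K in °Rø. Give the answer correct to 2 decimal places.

First in Celsius: 353 - 273.15 = 79.8500°C.
Linearly onto the Rømer scale: 7.5 + (79.8500 / 100) × (60 - 7.5) = 49.42°Rø.

49.42°Rø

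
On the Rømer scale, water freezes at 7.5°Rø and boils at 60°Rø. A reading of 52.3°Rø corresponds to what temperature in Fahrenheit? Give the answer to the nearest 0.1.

185.6°F

Linear interpolation between the fixed points: C = (52.3 - 7.5) × 100 / (60 - 7.5) = 85.3333°C.
Then 85.3333 × 1.8 + 32 = 185.6°F.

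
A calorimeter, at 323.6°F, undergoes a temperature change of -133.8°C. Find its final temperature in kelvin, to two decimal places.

Initial temperature in Celsius: (323.6 - 32) × 5/9 = 162.0000°C.
Final Celsius temperature: 162.0000 - 133.8000 = 28.2000°C.
In kelvin: 28.2000 + 273.15 = 301.35 K.

301.35 K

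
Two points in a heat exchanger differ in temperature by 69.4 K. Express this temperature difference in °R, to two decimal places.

An interval of 1 K corresponds to 1.8°R.
69.4 × 1.8 = 124.92.

124.92°R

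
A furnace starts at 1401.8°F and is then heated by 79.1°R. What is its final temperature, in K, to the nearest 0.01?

1078.09 K

Initial temperature in Celsius: (1401.8 - 32) × 5/9 = 761.0000°C.
The 79.1°R change is an interval, so only the factor 5/9 applies: +79.1 × 5/9 = +43.9444°C.
Final Celsius temperature: 761.0000 + 43.9444 = 804.9444°C.
In kelvin: 804.9444 + 273.15 = 1078.09 K.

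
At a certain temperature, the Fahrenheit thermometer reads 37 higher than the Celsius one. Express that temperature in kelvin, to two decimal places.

279.40 K

Let x be the Celsius reading; then the Fahrenheit reading is 1.8·x + 32.
(1.8·x + 32) - x = 37  ⇒  (0.8)·x = 5  ⇒  x = 6.2500°C.
In kelvin: 6.2500 + 273.15 = 279.40 K.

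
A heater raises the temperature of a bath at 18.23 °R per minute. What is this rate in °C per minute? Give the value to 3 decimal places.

10.128 °C/minute

The quantity depends on a temperature interval, so only the ratio of degree sizes applies; the offset between the scales is irrelevant.
A change of 1°R is a change of 5/9°C, so 18.23 × 5/9 = 10.128.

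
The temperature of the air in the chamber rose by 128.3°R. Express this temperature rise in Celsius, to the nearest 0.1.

Only the scale ratio 5/9 matters for a change in temperature.
128.3 × 5/9 = 71.3.

71.3°C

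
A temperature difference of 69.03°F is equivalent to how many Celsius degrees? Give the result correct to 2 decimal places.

Only the scale ratio 5/9 matters for a change in temperature.
69.03 × 5/9 = 38.35.

38.35°C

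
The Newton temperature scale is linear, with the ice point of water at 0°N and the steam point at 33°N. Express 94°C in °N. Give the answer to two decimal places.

31.02°N

Linearly onto the Newton scale: 0 + (94.0000 / 100) × (33 - 0) = 31.02°N.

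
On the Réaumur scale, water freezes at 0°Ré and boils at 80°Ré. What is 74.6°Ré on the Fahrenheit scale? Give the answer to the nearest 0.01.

Linear interpolation between the fixed points: C = (74.6 - 0) × 100 / (80 - 0) = 93.2500°C.
Then 93.2500 × 1.8 + 32 = 199.85°F.

199.85°F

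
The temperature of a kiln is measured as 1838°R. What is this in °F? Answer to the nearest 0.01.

In Celsius: (1838 - 491.67) × 5/9 = 747.9611°C.
In Fahrenheit: 747.9611 × 1.8 + 32 = 1378.33°F.

1378.33°F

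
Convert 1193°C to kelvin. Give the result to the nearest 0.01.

1466.15 K

In kelvin: 1193.0000 + 273.15 = 1466.15 K.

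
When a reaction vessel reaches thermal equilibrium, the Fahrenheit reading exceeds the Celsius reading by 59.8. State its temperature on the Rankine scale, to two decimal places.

Let x be the Fahrenheit reading; then the Celsius reading is 5/9·x - 17.7778.
(5/9·x - 17.7778) - x = -59.8  ⇒  (-4/9)·x = -42.0222  ⇒  x = 94.5500°F.
In Celsius: (94.55 - 32) × 5/9 = 34.7500°C.
In Rankine: 34.7500 × 1.8 + 491.67 = 554.22°R.

554.22°R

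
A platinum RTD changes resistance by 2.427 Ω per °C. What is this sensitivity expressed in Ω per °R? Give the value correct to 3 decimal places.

Since only a temperature interval is involved, the additive offset between the scales drops out.
A change of 1°R is a change of 5/9°C, so per °R the value is 2.427 × 5/9 = 1.348.

1.348 Ω per °R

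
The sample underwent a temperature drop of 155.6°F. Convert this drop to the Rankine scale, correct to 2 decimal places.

Fahrenheit and Rankine degrees are the same size, so the interval is unchanged: 155.60.

155.60°R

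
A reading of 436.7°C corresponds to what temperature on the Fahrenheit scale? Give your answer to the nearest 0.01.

818.06°F

In Fahrenheit: 436.7000 × 1.8 + 32 = 818.06°F.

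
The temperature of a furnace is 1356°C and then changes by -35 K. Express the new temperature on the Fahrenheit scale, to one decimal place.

2409.8°F

The 35 K change is an interval; Kelvin and Celsius degrees are the same size, so ΔC = -35°C.
Final Celsius temperature: 1356.0000 - 35.0000 = 1321.0000°C.
In Fahrenheit: 1321.0000 × 1.8 + 32 = 2409.8°F.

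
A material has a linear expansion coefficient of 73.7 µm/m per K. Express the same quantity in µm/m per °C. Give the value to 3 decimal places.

Since only a temperature interval is involved, the additive offset between the scales drops out.
A change of 1°C is a change of 1 K, so per °C the value is 73.7 × 1 = 73.700.

73.700 µm/m per °C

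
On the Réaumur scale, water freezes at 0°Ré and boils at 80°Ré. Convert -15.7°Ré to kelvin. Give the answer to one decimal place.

253.5 K

Linear interpolation between the fixed points: C = (-15.7 - 0) × 100 / (80 - 0) = -19.6250°C.
Then -19.6250 + 273.15 = 253.5 K.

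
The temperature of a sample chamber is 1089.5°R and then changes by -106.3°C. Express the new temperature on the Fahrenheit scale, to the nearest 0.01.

438.49°F

Initial temperature in Celsius: (1089.5 - 491.67) × 5/9 = 332.1278°C.
Final Celsius temperature: 332.1278 - 106.3000 = 225.8278°C.
In Fahrenheit: 225.8278 × 1.8 + 32 = 438.49°F.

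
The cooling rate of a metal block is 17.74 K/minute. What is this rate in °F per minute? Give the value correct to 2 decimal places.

31.93 °F/minute

The quantity depends on a temperature interval, so only the ratio of degree sizes applies; the offset between the scales is irrelevant.
A change of 1 K is a change of 1.8°F, so 17.74 × 1.8 = 31.93.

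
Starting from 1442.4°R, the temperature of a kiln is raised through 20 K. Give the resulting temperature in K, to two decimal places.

821.33 K

Initial temperature in Celsius: (1442.4 - 491.67) × 5/9 = 528.1833°C.
The 20 K change is an interval; Kelvin and Celsius degrees are the same size, so ΔC = +20°C.
Final Celsius temperature: 528.1833 + 20.0000 = 548.1833°C.
In kelvin: 548.1833 + 273.15 = 821.33 K.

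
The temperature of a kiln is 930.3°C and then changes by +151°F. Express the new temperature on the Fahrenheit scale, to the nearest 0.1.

1857.5°F

The 151°F change is an interval, so only the factor 5/9 applies: +151 × 5/9 = +83.8889°C.
Final Celsius temperature: 930.3000 + 83.8889 = 1014.1889°C.
In Fahrenheit: 1014.1889 × 1.8 + 32 = 1857.5°F.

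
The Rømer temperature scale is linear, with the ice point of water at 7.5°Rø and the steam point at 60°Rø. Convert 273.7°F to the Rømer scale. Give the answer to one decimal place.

78.0°Rø

First in Celsius: (273.7 - 32) × 5/9 = 134.2778°C.
Linearly onto the Rømer scale: 7.5 + (134.2778 / 100) × (60 - 7.5) = 78.0°Rø.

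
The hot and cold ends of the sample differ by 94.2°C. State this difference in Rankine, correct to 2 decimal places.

For a temperature interval the offset drops out; only the factor 1.8 applies.
94.2 × 1.8 = 169.56.

169.56°R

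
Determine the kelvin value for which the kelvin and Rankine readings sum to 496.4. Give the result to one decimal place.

Let K be the kelvin reading. The Rankine reading is R = 1.8·K.
Require K + R = 496.4: (2.8)·K = 496.4.
K = (496.4) / (2.8) = 177.3.

177.3 K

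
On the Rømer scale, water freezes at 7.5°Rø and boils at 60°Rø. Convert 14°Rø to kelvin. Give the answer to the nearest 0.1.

Linear interpolation between the fixed points: C = (14 - 7.5) × 100 / (60 - 7.5) = 12.3810°C.
Then 12.3810 + 273.15 = 285.5 K.

285.5 K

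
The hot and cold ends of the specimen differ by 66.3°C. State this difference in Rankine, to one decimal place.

119.3°R

For a temperature interval the offset drops out; only the factor 1.8 applies.
66.3 × 1.8 = 119.3.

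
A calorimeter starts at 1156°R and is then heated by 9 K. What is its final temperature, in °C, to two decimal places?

Initial temperature in Celsius: (1156 - 491.67) × 5/9 = 369.0722°C.
The 9 K change is an interval; Kelvin and Celsius degrees are the same size, so ΔC = +9°C.
Final Celsius temperature: 369.0722 + 9.0000 = 378.0722°C.

378.07°C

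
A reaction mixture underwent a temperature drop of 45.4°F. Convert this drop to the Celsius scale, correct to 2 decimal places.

An interval of 1°F corresponds to 5/9°C.
45.4 × 5/9 = 25.22.

25.22°C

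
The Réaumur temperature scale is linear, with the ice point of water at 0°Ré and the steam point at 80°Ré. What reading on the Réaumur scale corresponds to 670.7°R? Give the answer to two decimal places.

First in Celsius: (670.7 - 491.67) × 5/9 = 99.4611°C.
Linearly onto the Réaumur scale: 0 + (99.4611 / 100) × (80 - 0) = 79.57°Ré.

79.57°Ré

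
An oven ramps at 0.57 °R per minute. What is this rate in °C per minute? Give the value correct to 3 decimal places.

Since only a temperature interval is involved, the additive offset between the scales drops out.
A change of 1°R is a change of 5/9°C, so 0.57 × 5/9 = 0.317.

0.317 °C/minute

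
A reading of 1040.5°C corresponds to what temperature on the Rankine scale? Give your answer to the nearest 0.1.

2364.6°R

In Rankine: 1040.5000 × 1.8 + 491.67 = 2364.6°R.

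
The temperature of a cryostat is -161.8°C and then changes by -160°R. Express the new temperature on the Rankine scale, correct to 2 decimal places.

40.43°R

The 160°R change is an interval, so only the factor 5/9 applies: -160 × 5/9 = -88.8889°C.
Final Celsius temperature: -161.8000 - 88.8889 = -250.6889°C.
In Rankine: -250.6889 × 1.8 + 491.67 = 40.43°R.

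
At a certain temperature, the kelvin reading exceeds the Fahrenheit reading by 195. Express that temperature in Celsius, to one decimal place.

57.7°C

Let x be the Fahrenheit reading; then the kelvin reading is 5/9·x + 255.372.
(5/9·x + 255.372) - x = 195  ⇒  (-4/9)·x = -60.3722  ⇒  x = 135.8375°F.
In Celsius: (135.8375 - 32) × 5/9 = 57.7°C.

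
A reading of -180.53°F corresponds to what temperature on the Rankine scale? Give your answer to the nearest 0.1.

In Celsius: (-180.53 - 32) × 5/9 = -118.0722°C.
In Rankine: -118.0722 × 1.8 + 491.67 = 279.1°R.

279.1°R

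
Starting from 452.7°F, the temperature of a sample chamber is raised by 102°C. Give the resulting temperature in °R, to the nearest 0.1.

1096.0°R

Initial temperature in Celsius: (452.7 - 32) × 5/9 = 233.7222°C.
Final Celsius temperature: 233.7222 + 102.0000 = 335.7222°C.
In Rankine: 335.7222 × 1.8 + 491.67 = 1096.0°R.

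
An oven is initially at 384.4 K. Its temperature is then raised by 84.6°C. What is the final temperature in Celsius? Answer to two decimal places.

Initial temperature in Celsius: 384.4 - 273.15 = 111.2500°C.
Final Celsius temperature: 111.2500 + 84.6000 = 195.8500°C.

195.85°C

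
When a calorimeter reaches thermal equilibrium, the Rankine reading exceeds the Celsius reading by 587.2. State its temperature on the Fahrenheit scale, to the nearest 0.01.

Let x be the Celsius reading; then the Rankine reading is 1.8·x + 491.67.
(1.8·x + 491.67) - x = 587.2  ⇒  (0.8)·x = 95.53  ⇒  x = 119.4125°C.
In Fahrenheit: 119.4125 × 1.8 + 32 = 246.94°F.

246.94°F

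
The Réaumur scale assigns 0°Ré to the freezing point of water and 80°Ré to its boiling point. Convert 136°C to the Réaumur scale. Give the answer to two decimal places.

108.80°Ré

Linearly onto the Réaumur scale: 0 + (136.0000 / 100) × (80 - 0) = 108.80°Ré.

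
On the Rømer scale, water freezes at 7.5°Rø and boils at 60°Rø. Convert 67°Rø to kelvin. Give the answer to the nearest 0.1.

386.5 K

Linear interpolation between the fixed points: C = (67 - 7.5) × 100 / (60 - 7.5) = 113.3333°C.
Then 113.3333 + 273.15 = 386.5 K.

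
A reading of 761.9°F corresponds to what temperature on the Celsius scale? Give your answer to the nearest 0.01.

In Celsius: (761.9 - 32) × 5/9 = 405.5000°C.

405.50°C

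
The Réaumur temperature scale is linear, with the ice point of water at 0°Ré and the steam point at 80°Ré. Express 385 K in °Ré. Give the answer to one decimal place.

First in Celsius: 385 - 273.15 = 111.8500°C.
Linearly onto the Réaumur scale: 0 + (111.8500 / 100) × (80 - 0) = 89.5°Ré.

89.5°Ré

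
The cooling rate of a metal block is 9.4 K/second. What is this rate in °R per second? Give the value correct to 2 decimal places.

Since only a temperature interval is involved, the additive offset between the scales drops out.
A change of 1 K is a change of 1.8°R, so 9.4 × 1.8 = 16.92.

16.92 °R/second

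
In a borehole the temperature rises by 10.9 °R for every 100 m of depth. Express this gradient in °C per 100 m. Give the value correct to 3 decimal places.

The quantity depends on a temperature interval, so only the ratio of degree sizes applies; the offset between the scales is irrelevant.
A change of 1°R is a change of 5/9°C, so 10.9 × 5/9 = 6.056.

6.056 °C/100 m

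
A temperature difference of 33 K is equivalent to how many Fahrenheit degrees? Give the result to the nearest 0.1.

59.4°F

For a temperature interval the offset drops out; only the factor 1.8 applies.
33 × 1.8 = 59.4.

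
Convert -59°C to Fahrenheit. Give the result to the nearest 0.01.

In Fahrenheit: -59.0000 × 1.8 + 32 = -74.20°F.

-74.20°F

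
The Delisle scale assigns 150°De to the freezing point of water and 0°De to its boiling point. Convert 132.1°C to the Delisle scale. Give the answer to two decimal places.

-48.15°De

Linearly onto the Delisle scale: 150 + (132.1000 / 100) × (0 - 150) = -48.15°De.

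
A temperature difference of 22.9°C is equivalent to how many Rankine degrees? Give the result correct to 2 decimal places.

An interval of 1°C corresponds to 1.8°R.
22.9 × 1.8 = 41.22.

41.22°R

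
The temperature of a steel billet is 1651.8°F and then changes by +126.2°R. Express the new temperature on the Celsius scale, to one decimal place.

970.0°C

Initial temperature in Celsius: (1651.8 - 32) × 5/9 = 899.8889°C.
The 126.2°R change is an interval, so only the factor 5/9 applies: +126.2 × 5/9 = +70.1111°C.
Final Celsius temperature: 899.8889 + 70.1111 = 970.0000°C.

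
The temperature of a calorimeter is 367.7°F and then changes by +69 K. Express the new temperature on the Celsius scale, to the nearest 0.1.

Initial temperature in Celsius: (367.7 - 32) × 5/9 = 186.5000°C.
The 69 K change is an interval; Kelvin and Celsius degrees are the same size, so ΔC = +69°C.
Final Celsius temperature: 186.5000 + 69.0000 = 255.5000°C.

255.5°C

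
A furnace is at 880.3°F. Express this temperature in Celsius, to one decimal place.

In Celsius: (880.3 - 32) × 5/9 = 471.2778°C.

471.3°C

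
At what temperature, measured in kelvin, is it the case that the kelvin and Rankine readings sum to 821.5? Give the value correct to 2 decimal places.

Let K be the kelvin reading. The Rankine reading is R = 1.8·K.
Require K + R = 821.5: (2.8)·K = 821.5.
K = (821.5) / (2.8) = 293.39.

293.39 K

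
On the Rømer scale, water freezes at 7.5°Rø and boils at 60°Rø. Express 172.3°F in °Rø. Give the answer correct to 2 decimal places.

First in Celsius: (172.3 - 32) × 5/9 = 77.9444°C.
Linearly onto the Rømer scale: 7.5 + (77.9444 / 100) × (60 - 7.5) = 48.42°Rø.

48.42°Rø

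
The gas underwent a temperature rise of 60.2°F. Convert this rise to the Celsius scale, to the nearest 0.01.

Only the scale ratio 5/9 matters for a change in temperature.
60.2 × 5/9 = 33.44.

33.44°C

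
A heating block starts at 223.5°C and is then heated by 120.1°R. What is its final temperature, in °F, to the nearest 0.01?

The 120.1°R change is an interval, so only the factor 5/9 applies: +120.1 × 5/9 = +66.7222°C.
Final Celsius temperature: 223.5000 + 66.7222 = 290.2222°C.
In Fahrenheit: 290.2222 × 1.8 + 32 = 554.40°F.

554.40°F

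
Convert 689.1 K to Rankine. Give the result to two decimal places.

In Celsius: 689.1 - 273.15 = 415.9500°C.
In Rankine: 415.9500 × 1.8 + 491.67 = 1240.38°R.

1240.38°R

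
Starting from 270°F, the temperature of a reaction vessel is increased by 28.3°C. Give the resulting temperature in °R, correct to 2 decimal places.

Initial temperature in Celsius: (270 - 32) × 5/9 = 132.2222°C.
Final Celsius temperature: 132.2222 + 28.3000 = 160.5222°C.
In Rankine: 160.5222 × 1.8 + 491.67 = 780.61°R.

780.61°R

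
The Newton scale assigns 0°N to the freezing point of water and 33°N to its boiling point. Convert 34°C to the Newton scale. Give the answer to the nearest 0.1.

11.2°N

Linearly onto the Newton scale: 0 + (34.0000 / 100) × (33 - 0) = 11.2°N.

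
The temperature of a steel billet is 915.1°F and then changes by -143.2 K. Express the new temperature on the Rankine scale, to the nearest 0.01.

1117.01°R

Initial temperature in Celsius: (915.1 - 32) × 5/9 = 490.6111°C.
The 143.2 K change is an interval; Kelvin and Celsius degrees are the same size, so ΔC = -143.2°C.
Final Celsius temperature: 490.6111 - 143.2000 = 347.4111°C.
In Rankine: 347.4111 × 1.8 + 491.67 = 1117.01°R.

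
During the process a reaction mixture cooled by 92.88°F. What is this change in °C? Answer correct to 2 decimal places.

An interval of 1°F corresponds to 5/9°C.
92.88 × 5/9 = 51.60.

51.60°C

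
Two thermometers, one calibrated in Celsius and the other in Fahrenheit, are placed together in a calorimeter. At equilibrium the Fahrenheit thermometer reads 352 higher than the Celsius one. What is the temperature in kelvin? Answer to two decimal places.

673.15 K

Let x be the Celsius reading; then the Fahrenheit reading is 1.8·x + 32.
(1.8·x + 32) - x = 352  ⇒  (0.8)·x = 320  ⇒  x = 400.0000°C.
In kelvin: 400.0000 + 273.15 = 673.15 K.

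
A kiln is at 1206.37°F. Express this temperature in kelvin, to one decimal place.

925.6 K

In Celsius: (1206.37 - 32) × 5/9 = 652.4278°C.
In kelvin: 652.4278 + 273.15 = 925.6 K.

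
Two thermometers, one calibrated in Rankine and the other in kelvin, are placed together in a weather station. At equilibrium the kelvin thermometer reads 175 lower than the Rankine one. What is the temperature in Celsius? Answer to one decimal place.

Let x be the Rankine reading; then the kelvin reading is 5/9·x.
(5/9·x) - x = -175  ⇒  (-4/9)·x = -175  ⇒  x = 393.7500°R.
In Celsius: (393.75 - 491.67) × 5/9 = -54.4°C.

-54.4°C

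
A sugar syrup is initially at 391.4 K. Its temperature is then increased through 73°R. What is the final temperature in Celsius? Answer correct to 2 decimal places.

158.81°C

Initial temperature in Celsius: 391.4 - 273.15 = 118.2500°C.
The 73°R change is an interval, so only the factor 5/9 applies: +73 × 5/9 = +40.5556°C.
Final Celsius temperature: 118.2500 + 40.5556 = 158.8056°C.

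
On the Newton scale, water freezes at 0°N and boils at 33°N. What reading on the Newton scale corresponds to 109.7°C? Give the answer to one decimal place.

Linearly onto the Newton scale: 0 + (109.7000 / 100) × (33 - 0) = 36.2°N.

36.2°N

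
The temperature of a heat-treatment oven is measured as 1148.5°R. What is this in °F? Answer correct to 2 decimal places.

In Celsius: (1148.5 - 491.67) × 5/9 = 364.9056°C.
In Fahrenheit: 364.9056 × 1.8 + 32 = 688.83°F.

688.83°F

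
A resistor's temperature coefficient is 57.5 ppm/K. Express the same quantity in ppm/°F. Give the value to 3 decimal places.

Since only a temperature interval is involved, the additive offset between the scales drops out.
A change of 1°F is a change of 5/9 K, so per °F the value is 57.5 × 5/9 = 31.944.

31.944 ppm/°F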